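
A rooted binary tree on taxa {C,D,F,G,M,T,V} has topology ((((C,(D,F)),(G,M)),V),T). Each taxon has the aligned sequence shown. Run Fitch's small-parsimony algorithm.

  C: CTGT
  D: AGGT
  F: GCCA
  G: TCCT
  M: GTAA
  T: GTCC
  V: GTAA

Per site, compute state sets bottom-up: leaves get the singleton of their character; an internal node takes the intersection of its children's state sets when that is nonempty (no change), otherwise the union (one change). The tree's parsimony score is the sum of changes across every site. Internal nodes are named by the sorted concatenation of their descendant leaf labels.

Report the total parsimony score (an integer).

DF@0: {A} ∪ {G} = {A,G} (union, +1)
CDF@0: {C} ∪ {A,G} = {A,C,G} (union, +1)
GM@0: {T} ∪ {G} = {G,T} (union, +1)
CDFGM@0: {A,C,G} ∩ {G,T} = {G} (intersection, +0)
CDFGMV@0: {G} ∩ {G} = {G} (intersection, +0)
CDFGMTV@0: {G} ∩ {G} = {G} (intersection, +0)
DF@1: {G} ∪ {C} = {C,G} (union, +1)
CDF@1: {T} ∪ {C,G} = {C,G,T} (union, +1)
GM@1: {C} ∪ {T} = {C,T} (union, +1)
CDFGM@1: {C,G,T} ∩ {C,T} = {C,T} (intersection, +0)
CDFGMV@1: {C,T} ∩ {T} = {T} (intersection, +0)
CDFGMTV@1: {T} ∩ {T} = {T} (intersection, +0)
DF@2: {G} ∪ {C} = {C,G} (union, +1)
CDF@2: {G} ∩ {C,G} = {G} (intersection, +0)
GM@2: {C} ∪ {A} = {A,C} (union, +1)
CDFGM@2: {G} ∪ {A,C} = {A,C,G} (union, +1)
CDFGMV@2: {A,C,G} ∩ {A} = {A} (intersection, +0)
CDFGMTV@2: {A} ∪ {C} = {A,C} (union, +1)
DF@3: {T} ∪ {A} = {A,T} (union, +1)
CDF@3: {T} ∩ {A,T} = {T} (intersection, +0)
GM@3: {T} ∪ {A} = {A,T} (union, +1)
CDFGM@3: {T} ∩ {A,T} = {T} (intersection, +0)
CDFGMV@3: {T} ∪ {A} = {A,T} (union, +1)
CDFGMTV@3: {A,T} ∪ {C} = {A,C,T} (union, +1)
per-site changes: [3, 3, 4, 4]; total = 14

14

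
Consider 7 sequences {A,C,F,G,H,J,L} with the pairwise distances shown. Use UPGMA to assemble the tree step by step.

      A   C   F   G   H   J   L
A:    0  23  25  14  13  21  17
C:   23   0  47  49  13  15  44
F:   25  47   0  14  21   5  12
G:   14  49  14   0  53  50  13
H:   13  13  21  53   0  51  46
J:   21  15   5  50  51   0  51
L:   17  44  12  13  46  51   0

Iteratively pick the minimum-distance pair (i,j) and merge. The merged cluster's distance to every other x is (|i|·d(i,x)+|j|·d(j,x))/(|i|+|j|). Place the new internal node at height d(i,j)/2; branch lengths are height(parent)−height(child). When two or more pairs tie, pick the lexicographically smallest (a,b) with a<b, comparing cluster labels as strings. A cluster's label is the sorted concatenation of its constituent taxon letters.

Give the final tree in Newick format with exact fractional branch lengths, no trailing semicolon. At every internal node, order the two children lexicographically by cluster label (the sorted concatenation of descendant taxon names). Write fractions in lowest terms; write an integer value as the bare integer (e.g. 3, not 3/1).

((((A:13/2,H:13/2):5/2,C:9):6,(F:5/2,J:5/2):25/2):5/2,(G:13/2,L:13/2):11)

1. join F+J (d=5) ⇒ FJ; edges |F|=5/2, |J|=5/2
  updated: d(A,FJ)=23, d(C,FJ)=31, d(FJ,G)=32, d(FJ,H)=36, d(FJ,L)=63/2
2. join A+H (d=13) ⇒ AH; edges |A|=13/2, |H|=13/2
  updated: d(AH,C)=18, d(AH,FJ)=59/2, d(AH,G)=67/2, d(AH,L)=63/2
3. join G+L (d=13) ⇒ GL; edges |G|=13/2, |L|=13/2
  updated: d(AH,GL)=65/2, d(C,GL)=93/2, d(FJ,GL)=127/4
4. join AH+C (d=18) ⇒ ACH; edges |AH|=5/2, |C|=9
  updated: d(ACH,FJ)=30, d(ACH,GL)=223/6
5. join ACH+FJ (d=30) ⇒ ACFHJ; edges |ACH|=6, |FJ|=25/2
  updated: d(ACFHJ,GL)=35
6. join ACFHJ+GL (d=35) ⇒ ACFGHJL; edges |ACFHJ|=5/2, |GL|=11
final tree: ((((A:13/2,H:13/2):5/2,C:9):6,(F:5/2,J:5/2):25/2):5/2,(G:13/2,L:13/2):11)
total length: 149/2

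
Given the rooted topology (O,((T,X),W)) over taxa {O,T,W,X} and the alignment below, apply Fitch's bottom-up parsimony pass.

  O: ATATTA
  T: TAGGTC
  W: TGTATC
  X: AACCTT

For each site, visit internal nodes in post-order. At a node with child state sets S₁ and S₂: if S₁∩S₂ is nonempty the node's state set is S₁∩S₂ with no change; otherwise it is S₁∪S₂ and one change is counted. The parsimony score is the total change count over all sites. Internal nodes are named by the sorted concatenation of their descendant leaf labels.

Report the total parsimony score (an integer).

12

site 0, node TX: T={T} ∪ X={A} → {A,T} (+1)
site 0, node TWX: TX={A,T} ∩ W={T} → {T} (+0)
site 0, node OTWX: O={A} ∪ TWX={T} → {A,T} (+1)
site 1, node TX: T={A} ∩ X={A} → {A} (+0)
site 1, node TWX: TX={A} ∪ W={G} → {A,G} (+1)
site 1, node OTWX: O={T} ∪ TWX={A,G} → {A,G,T} (+1)
site 2, node TX: T={G} ∪ X={C} → {C,G} (+1)
site 2, node TWX: TX={C,G} ∪ W={T} → {C,G,T} (+1)
site 2, node OTWX: O={A} ∪ TWX={C,G,T} → {A,C,G,T} (+1)
site 3, node TX: T={G} ∪ X={C} → {C,G} (+1)
site 3, node TWX: TX={C,G} ∪ W={A} → {A,C,G} (+1)
site 3, node OTWX: O={T} ∪ TWX={A,C,G} → {A,C,G,T} (+1)
site 4, node TX: T={T} ∩ X={T} → {T} (+0)
site 4, node TWX: TX={T} ∩ W={T} → {T} (+0)
site 4, node OTWX: O={T} ∩ TWX={T} → {T} (+0)
site 5, node TX: T={C} ∪ X={T} → {C,T} (+1)
site 5, node TWX: TX={C,T} ∩ W={C} → {C} (+0)
site 5, node OTWX: O={A} ∪ TWX={C} → {A,C} (+1)
per-site changes: [2, 2, 3, 3, 0, 2]; total = 12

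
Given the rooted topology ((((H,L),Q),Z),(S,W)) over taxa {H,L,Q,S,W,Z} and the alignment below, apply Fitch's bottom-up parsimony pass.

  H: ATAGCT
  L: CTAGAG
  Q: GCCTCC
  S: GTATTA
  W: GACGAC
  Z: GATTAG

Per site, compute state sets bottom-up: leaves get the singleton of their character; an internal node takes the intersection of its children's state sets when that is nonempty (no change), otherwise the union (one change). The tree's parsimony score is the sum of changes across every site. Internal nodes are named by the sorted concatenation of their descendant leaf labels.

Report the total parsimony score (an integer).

site 0, node HL: H={A} ∪ L={C} → {A,C} (+1)
site 0, node HLQ: HL={A,C} ∪ Q={G} → {A,C,G} (+1)
site 0, node HLQZ: HLQ={A,C,G} ∩ Z={G} → {G} (+0)
site 0, node SW: S={G} ∩ W={G} → {G} (+0)
site 0, node HLQSWZ: HLQZ={G} ∩ SW={G} → {G} (+0)
site 1, node HL: H={T} ∩ L={T} → {T} (+0)
site 1, node HLQ: HL={T} ∪ Q={C} → {C,T} (+1)
site 1, node HLQZ: HLQ={C,T} ∪ Z={A} → {A,C,T} (+1)
site 1, node SW: S={T} ∪ W={A} → {A,T} (+1)
site 1, node HLQSWZ: HLQZ={A,C,T} ∩ SW={A,T} → {A,T} (+0)
site 2, node HL: H={A} ∩ L={A} → {A} (+0)
site 2, node HLQ: HL={A} ∪ Q={C} → {A,C} (+1)
site 2, node HLQZ: HLQ={A,C} ∪ Z={T} → {A,C,T} (+1)
site 2, node SW: S={A} ∪ W={C} → {A,C} (+1)
site 2, node HLQSWZ: HLQZ={A,C,T} ∩ SW={A,C} → {A,C} (+0)
site 3, node HL: H={G} ∩ L={G} → {G} (+0)
site 3, node HLQ: HL={G} ∪ Q={T} → {G,T} (+1)
site 3, node HLQZ: HLQ={G,T} ∩ Z={T} → {T} (+0)
site 3, node SW: S={T} ∪ W={G} → {G,T} (+1)
site 3, node HLQSWZ: HLQZ={T} ∩ SW={G,T} → {T} (+0)
site 4, node HL: H={C} ∪ L={A} → {A,C} (+1)
site 4, node HLQ: HL={A,C} ∩ Q={C} → {C} (+0)
site 4, node HLQZ: HLQ={C} ∪ Z={A} → {A,C} (+1)
site 4, node SW: S={T} ∪ W={A} → {A,T} (+1)
site 4, node HLQSWZ: HLQZ={A,C} ∩ SW={A,T} → {A} (+0)
site 5, node HL: H={T} ∪ L={G} → {G,T} (+1)
site 5, node HLQ: HL={G,T} ∪ Q={C} → {C,G,T} (+1)
site 5, node HLQZ: HLQ={C,G,T} ∩ Z={G} → {G} (+0)
site 5, node SW: S={A} ∪ W={C} → {A,C} (+1)
site 5, node HLQSWZ: HLQZ={G} ∪ SW={A,C} → {A,C,G} (+1)
per-site changes: [2, 3, 3, 2, 3, 4]; total = 17

17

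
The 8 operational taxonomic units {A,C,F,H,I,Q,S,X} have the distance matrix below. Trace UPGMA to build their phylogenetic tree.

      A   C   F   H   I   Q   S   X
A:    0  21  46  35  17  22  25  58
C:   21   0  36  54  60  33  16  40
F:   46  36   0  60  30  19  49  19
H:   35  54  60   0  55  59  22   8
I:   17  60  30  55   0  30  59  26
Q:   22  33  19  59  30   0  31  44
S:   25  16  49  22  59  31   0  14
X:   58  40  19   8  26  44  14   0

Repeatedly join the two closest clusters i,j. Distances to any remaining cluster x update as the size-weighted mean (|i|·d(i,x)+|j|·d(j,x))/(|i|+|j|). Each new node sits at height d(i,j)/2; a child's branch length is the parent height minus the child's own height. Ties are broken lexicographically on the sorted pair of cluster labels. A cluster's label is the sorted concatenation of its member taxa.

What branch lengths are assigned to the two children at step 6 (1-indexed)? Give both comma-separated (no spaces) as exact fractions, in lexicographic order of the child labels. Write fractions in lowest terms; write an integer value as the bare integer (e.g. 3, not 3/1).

step 1: merge (H,X) at d=8; branch lengths H→4, X→4; new cluster HX
  updated: d(A,HX)=93/2, d(C,HX)=47, d(F,HX)=79/2, d(HX,I)=81/2, d(HX,Q)=103/2, d(HX,S)=18
step 2: merge (C,S) at d=16; branch lengths C→8, S→8; new cluster CS
  updated: d(A,CS)=23, d(CS,F)=85/2, d(CS,HX)=65/2, d(CS,I)=119/2, d(CS,Q)=32
step 3: merge (A,I) at d=17; branch lengths A→17/2, I→17/2; new cluster AI
  updated: d(AI,CS)=165/4, d(AI,F)=38, d(AI,HX)=87/2, d(AI,Q)=26
step 4: merge (F,Q) at d=19; branch lengths F→19/2, Q→19/2; new cluster FQ
  updated: d(AI,FQ)=32, d(CS,FQ)=149/4, d(FQ,HX)=91/2
step 5: merge (AI,FQ) at d=32; branch lengths AI→15/2, FQ→13/2; new cluster AFIQ
  updated: d(AFIQ,CS)=157/4, d(AFIQ,HX)=89/2
step 6: merge (CS,HX) at d=65/2; branch lengths CS→33/4, HX→49/4; new cluster CHSX
  updated: d(AFIQ,CHSX)=335/8
step 7: merge (AFIQ,CHSX) at d=335/8; branch lengths AFIQ→79/16, CHSX→75/16; new cluster ACFHIQSX
final tree: (((A:17/2,I:17/2):15/2,(F:19/2,Q:19/2):13/2):79/16,((C:8,S:8):33/4,(H:4,X:4):49/4):75/16)
total length: 833/8

33/4,49/4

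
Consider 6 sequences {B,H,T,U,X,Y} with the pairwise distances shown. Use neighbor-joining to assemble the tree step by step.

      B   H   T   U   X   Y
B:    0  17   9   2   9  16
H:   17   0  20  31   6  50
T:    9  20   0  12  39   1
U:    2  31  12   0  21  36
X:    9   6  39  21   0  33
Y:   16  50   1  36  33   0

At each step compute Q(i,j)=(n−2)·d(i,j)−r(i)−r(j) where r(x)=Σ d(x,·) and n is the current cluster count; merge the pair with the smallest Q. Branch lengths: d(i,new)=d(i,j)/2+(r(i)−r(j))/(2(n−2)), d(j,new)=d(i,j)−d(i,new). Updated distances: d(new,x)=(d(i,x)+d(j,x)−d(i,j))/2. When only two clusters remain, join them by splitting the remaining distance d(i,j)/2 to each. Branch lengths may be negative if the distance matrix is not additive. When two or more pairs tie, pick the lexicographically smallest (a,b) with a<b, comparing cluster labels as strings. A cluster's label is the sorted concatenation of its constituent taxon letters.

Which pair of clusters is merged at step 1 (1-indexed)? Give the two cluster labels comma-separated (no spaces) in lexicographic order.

1. join T+Y (d=1, Q=-213) ⇒ TY; edges |T|=-51/8, |Y|=59/8
  updated: d(B,TY)=12, d(H,TY)=69/2, d(TY,U)=47/2, d(TY,X)=71/2
2. join H+X (d=6, Q=-142) ⇒ HX; edges |H|=35/6, |X|=1/6
  updated: d(B,HX)=10, d(HX,TY)=32, d(HX,U)=23
3. join B+HX (d=10, Q=-69) ⇒ BHX; edges |B|=-21/4, |HX|=61/4
  updated: d(BHX,TY)=17, d(BHX,U)=15/2
4. join BHX+TY (d=17, Q=-48) ⇒ BHTXY; edges |BHX|=1/2, |TY|=33/2
  updated: d(BHTXY,U)=7
5. join BHTXY+U (d=7) ⇒ BHTUXY; edges |BHTXY|=7/2, |U|=7/2
final tree: (((B:-21/4,(H:35/6,X:1/6):61/4):1/2,(T:-51/8,Y:59/8):33/2):7/2,U:7/2)
total length: 41

T,Y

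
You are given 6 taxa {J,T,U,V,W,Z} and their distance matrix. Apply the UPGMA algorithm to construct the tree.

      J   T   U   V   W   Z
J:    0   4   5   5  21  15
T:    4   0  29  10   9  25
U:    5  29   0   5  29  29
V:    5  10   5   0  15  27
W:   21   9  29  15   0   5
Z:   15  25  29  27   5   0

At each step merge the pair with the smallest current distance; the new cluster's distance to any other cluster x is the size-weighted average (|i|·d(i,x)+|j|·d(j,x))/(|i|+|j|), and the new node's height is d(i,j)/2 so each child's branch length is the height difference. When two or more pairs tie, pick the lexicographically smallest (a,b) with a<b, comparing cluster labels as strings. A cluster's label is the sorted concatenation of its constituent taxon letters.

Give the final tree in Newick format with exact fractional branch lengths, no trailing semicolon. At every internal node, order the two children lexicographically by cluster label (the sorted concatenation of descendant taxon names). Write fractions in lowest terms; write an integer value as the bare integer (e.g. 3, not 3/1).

(((J:2,T:2):33/8,(U:5/2,V:5/2):29/8):9/2,(W:5/2,Z:5/2):65/8)

step 1: merge (J,T) at d=4; branch lengths J→2, T→2; new cluster JT
  updated: d(JT,U)=17, d(JT,V)=15/2, d(JT,W)=15, d(JT,Z)=20
step 2: merge (U,V) at d=5; branch lengths U→5/2, V→5/2; new cluster UV
  updated: d(JT,UV)=49/4, d(UV,W)=22, d(UV,Z)=28
step 3: merge (W,Z) at d=5; branch lengths W→5/2, Z→5/2; new cluster WZ
  updated: d(JT,WZ)=35/2, d(UV,WZ)=25
step 4: merge (JT,UV) at d=49/4; branch lengths JT→33/8, UV→29/8; new cluster JTUV
  updated: d(JTUV,WZ)=85/4
step 5: merge (JTUV,WZ) at d=85/4; branch lengths JTUV→9/2, WZ→65/8; new cluster JTUVWZ
final tree: (((J:2,T:2):33/8,(U:5/2,V:5/2):29/8):9/2,(W:5/2,Z:5/2):65/8)
total length: 275/8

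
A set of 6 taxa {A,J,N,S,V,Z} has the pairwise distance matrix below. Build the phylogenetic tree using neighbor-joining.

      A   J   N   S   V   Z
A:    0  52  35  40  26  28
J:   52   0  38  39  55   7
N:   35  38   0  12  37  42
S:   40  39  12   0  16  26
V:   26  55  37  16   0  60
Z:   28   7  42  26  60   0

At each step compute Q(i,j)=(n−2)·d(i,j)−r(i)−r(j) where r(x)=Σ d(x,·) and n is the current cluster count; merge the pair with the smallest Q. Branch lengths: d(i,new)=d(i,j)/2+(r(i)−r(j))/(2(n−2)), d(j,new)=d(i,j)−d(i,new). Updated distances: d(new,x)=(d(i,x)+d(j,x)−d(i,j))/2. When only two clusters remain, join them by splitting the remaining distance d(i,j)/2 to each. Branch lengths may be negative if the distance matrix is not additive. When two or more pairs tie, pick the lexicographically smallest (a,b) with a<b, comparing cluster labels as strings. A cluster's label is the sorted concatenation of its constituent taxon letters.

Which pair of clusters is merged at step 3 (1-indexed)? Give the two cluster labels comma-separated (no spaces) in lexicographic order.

step 1: merge (J,Z) at d=7, Q=-326; branch lengths J→7, Z→0; new cluster JZ
  updated: d(A,JZ)=73/2, d(JZ,N)=73/2, d(JZ,S)=29, d(JZ,V)=54
step 2: merge (A,V) at d=26, Q=-385/2; branch lengths A→55/4, V→49/4; new cluster AV
  updated: d(AV,JZ)=129/4, d(AV,N)=23, d(AV,S)=15
step 3: merge (AV,JZ) at d=129/4, Q=-207/2; branch lengths AV→37/4, JZ→23; new cluster AJVZ
  updated: d(AJVZ,N)=109/8, d(AJVZ,S)=47/8
step 4: merge (AJVZ,N) at d=109/8, Q=-63/2; branch lengths AJVZ→15/4, N→79/8; new cluster AJNVZ
  updated: d(AJNVZ,S)=17/8
step 5: merge (AJNVZ,S) at d=17/8; branch lengths AJNVZ→17/16, S→17/16; new cluster AJNSVZ
final tree: ((((A:55/4,V:49/4):37/4,(J:7,Z:0):23):15/4,N:79/8):17/16,S:17/16)
total length: 81

AV,JZ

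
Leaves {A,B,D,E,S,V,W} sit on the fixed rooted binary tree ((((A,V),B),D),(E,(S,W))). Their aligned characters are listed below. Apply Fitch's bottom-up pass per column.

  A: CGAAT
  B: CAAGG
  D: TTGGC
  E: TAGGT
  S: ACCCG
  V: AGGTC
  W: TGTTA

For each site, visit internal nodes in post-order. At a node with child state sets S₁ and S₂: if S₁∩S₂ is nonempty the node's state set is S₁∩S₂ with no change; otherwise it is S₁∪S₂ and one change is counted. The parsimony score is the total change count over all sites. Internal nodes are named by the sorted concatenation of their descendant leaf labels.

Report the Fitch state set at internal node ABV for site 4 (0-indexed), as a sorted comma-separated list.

C,G,T

[col 0] AV: children A:{C}, V:{A} ∪→ {A,C}; cost 1
[col 0] ABV: children AV:{A,C}, B:{C} ∩→ {C}; cost 0
[col 0] ABDV: children ABV:{C}, D:{T} ∪→ {C,T}; cost 1
[col 0] SW: children S:{A}, W:{T} ∪→ {A,T}; cost 1
[col 0] ESW: children E:{T}, SW:{A,T} ∩→ {T}; cost 0
[col 0] ABDESVW: children ABDV:{C,T}, ESW:{T} ∩→ {T}; cost 0
[col 1] AV: children A:{G}, V:{G} ∩→ {G}; cost 0
[col 1] ABV: children AV:{G}, B:{A} ∪→ {A,G}; cost 1
[col 1] ABDV: children ABV:{A,G}, D:{T} ∪→ {A,G,T}; cost 1
[col 1] SW: children S:{C}, W:{G} ∪→ {C,G}; cost 1
[col 1] ESW: children E:{A}, SW:{C,G} ∪→ {A,C,G}; cost 1
[col 1] ABDESVW: children ABDV:{A,G,T}, ESW:{A,C,G} ∩→ {A,G}; cost 0
[col 2] AV: children A:{A}, V:{G} ∪→ {A,G}; cost 1
[col 2] ABV: children AV:{A,G}, B:{A} ∩→ {A}; cost 0
[col 2] ABDV: children ABV:{A}, D:{G} ∪→ {A,G}; cost 1
[col 2] SW: children S:{C}, W:{T} ∪→ {C,T}; cost 1
[col 2] ESW: children E:{G}, SW:{C,T} ∪→ {C,G,T}; cost 1
[col 2] ABDESVW: children ABDV:{A,G}, ESW:{C,G,T} ∩→ {G}; cost 0
[col 3] AV: children A:{A}, V:{T} ∪→ {A,T}; cost 1
[col 3] ABV: children AV:{A,T}, B:{G} ∪→ {A,G,T}; cost 1
[col 3] ABDV: children ABV:{A,G,T}, D:{G} ∩→ {G}; cost 0
[col 3] SW: children S:{C}, W:{T} ∪→ {C,T}; cost 1
[col 3] ESW: children E:{G}, SW:{C,T} ∪→ {C,G,T}; cost 1
[col 3] ABDESVW: children ABDV:{G}, ESW:{C,G,T} ∩→ {G}; cost 0
[col 4] AV: children A:{T}, V:{C} ∪→ {C,T}; cost 1
[col 4] ABV: children AV:{C,T}, B:{G} ∪→ {C,G,T}; cost 1
[col 4] ABDV: children ABV:{C,G,T}, D:{C} ∩→ {C}; cost 0
[col 4] SW: children S:{G}, W:{A} ∪→ {A,G}; cost 1
[col 4] ESW: children E:{T}, SW:{A,G} ∪→ {A,G,T}; cost 1
[col 4] ABDESVW: children ABDV:{C}, ESW:{A,G,T} ∪→ {A,C,G,T}; cost 1
per-site changes: [3, 4, 4, 4, 5]; total = 20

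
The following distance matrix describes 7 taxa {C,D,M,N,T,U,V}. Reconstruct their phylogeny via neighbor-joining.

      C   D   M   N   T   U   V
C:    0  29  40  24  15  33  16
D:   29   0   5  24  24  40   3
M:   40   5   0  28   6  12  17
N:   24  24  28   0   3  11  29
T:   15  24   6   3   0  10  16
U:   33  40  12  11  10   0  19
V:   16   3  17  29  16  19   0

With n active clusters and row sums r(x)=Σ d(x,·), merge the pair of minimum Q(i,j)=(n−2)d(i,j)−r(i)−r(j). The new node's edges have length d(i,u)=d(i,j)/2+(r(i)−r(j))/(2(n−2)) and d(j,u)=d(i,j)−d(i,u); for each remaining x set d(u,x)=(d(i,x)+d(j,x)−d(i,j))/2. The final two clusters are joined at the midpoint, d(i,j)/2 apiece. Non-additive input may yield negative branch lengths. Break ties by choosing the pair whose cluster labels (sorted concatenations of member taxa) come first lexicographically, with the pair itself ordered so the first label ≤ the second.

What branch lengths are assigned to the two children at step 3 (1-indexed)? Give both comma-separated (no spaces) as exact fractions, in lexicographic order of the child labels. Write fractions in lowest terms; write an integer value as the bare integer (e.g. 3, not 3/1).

47/12,85/12

step 1: merge (D,V) at d=3, Q=-210; branch lengths D→4, V→-1; new cluster DV
  updated: d(C,DV)=21, d(DV,M)=19/2, d(DV,N)=25, d(DV,T)=37/2, d(DV,U)=28
step 2: merge (DV,M) at d=19/2, Q=-319/2; branch lengths DV→89/16, M→63/16; new cluster DMV
  updated: d(C,DMV)=103/4, d(DMV,N)=87/4, d(DMV,T)=15/2, d(DMV,U)=61/4
step 3: merge (N,U) at d=11, Q=-96; branch lengths N→47/12, U→85/12; new cluster NU
  updated: d(C,NU)=23, d(DMV,NU)=13, d(NU,T)=1
step 4: merge (C,DMV) at d=103/4, Q=-117/2; branch lengths C→69/4, DMV→17/2; new cluster CDMV
  updated: d(CDMV,NU)=41/8, d(CDMV,T)=-13/8
step 5: merge (CDMV,NU) at d=41/8, Q=-9/2; branch lengths CDMV→5/4, NU→31/8; new cluster CDMNUV
  updated: d(CDMNUV,T)=-23/8
step 6: merge (CDMNUV,T) at d=-23/8; branch lengths CDMNUV→-23/16, T→-23/16; new cluster CDMNTUV
final tree: (((C:69/4,((D:4,V:-1):89/16,M:63/16):17/2):5/4,(N:47/12,U:85/12):31/8):-23/16,T:-23/16)
total length: 103/2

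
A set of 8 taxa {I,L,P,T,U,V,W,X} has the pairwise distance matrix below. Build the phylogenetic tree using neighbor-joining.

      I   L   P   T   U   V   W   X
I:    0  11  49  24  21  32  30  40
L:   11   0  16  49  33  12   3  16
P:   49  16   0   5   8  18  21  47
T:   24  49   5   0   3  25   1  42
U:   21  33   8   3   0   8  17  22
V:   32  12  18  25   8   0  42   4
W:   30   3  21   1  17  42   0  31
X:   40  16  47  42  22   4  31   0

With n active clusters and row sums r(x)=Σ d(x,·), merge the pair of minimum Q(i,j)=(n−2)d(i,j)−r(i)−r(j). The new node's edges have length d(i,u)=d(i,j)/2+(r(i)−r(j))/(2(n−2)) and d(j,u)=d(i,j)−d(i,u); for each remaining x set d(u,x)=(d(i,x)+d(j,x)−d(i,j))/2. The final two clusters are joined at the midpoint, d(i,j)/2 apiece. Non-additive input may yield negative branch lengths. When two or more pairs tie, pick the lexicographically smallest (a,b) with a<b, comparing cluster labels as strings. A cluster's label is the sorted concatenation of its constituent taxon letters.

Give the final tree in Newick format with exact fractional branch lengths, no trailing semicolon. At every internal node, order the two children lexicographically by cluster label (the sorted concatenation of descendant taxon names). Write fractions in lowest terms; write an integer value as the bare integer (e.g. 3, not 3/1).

(((((I:10,L:1):51/8,(V:-37/12,X:85/12):89/8):149/16,U:-13/16):53/16,P:103/16):97/32,(T:-37/12,W:49/12):97/32)

1. join V+X (d=4, Q=-319) ⇒ VX; edges |V|=-37/12, |X|=85/12
  updated: d(I,VX)=34, d(L,VX)=12, d(P,VX)=61/2, d(T,VX)=63/2, d(U,VX)=13, d(VX,W)=69/2
2. join I+L (d=11, Q=-238) ⇒ IL; edges |I|=10, |L|=1
  updated: d(IL,P)=27, d(IL,T)=31, d(IL,U)=43/2, d(IL,VX)=35/2, d(IL,W)=11
3. join IL+VX (d=35/2, Q=-165) ⇒ ILVX; edges |IL|=51/8, |VX|=89/8
  updated: d(ILVX,P)=20, d(ILVX,T)=45/2, d(ILVX,U)=17/2, d(ILVX,W)=14
4. join T+W (d=1, Q=-163/2) ⇒ TW; edges |T|=-37/12, |W|=49/12
  updated: d(ILVX,TW)=71/4, d(P,TW)=25/2, d(TW,U)=19/2
5. join ILVX+U (d=17/2, Q=-221/4) ⇒ ILUVX; edges |ILVX|=149/16, |U|=-13/16
  updated: d(ILUVX,P)=39/4, d(ILUVX,TW)=75/8
6. join ILUVX+P (d=39/4, Q=-253/8) ⇒ ILPUVX; edges |ILUVX|=53/16, |P|=103/16
  updated: d(ILPUVX,TW)=97/16
7. join ILPUVX+TW (d=97/16) ⇒ ILPTUVWX; edges |ILPUVX|=97/32, |TW|=97/32
final tree: (((((I:10,L:1):51/8,(V:-37/12,X:85/12):89/8):149/16,U:-13/16):53/16,P:103/16):97/32,(T:-37/12,W:49/12):97/32)
total length: 925/16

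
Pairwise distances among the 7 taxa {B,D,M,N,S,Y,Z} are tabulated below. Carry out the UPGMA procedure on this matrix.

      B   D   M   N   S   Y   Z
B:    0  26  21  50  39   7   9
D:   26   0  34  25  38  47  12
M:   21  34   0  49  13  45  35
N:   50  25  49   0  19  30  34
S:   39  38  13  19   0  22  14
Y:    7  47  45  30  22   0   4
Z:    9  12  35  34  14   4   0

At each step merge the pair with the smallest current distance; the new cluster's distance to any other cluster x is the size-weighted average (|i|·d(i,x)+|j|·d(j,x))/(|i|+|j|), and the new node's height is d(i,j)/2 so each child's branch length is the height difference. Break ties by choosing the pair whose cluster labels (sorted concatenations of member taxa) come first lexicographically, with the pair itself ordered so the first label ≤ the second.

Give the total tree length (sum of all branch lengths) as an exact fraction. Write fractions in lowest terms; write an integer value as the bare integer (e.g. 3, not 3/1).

iteration 1: select Y,Z (d=4); attach at lengths (2, 2); label the merged cluster YZ
  updated: d(B,YZ)=8, d(D,YZ)=59/2, d(M,YZ)=40, d(N,YZ)=32, d(S,YZ)=18
iteration 2: select B,YZ (d=8); attach at lengths (4, 2); label the merged cluster BYZ
  updated: d(BYZ,D)=85/3, d(BYZ,M)=101/3, d(BYZ,N)=38, d(BYZ,S)=25
iteration 3: select M,S (d=13); attach at lengths (13/2, 13/2); label the merged cluster MS
  updated: d(BYZ,MS)=88/3, d(D,MS)=36, d(MS,N)=34
iteration 4: select D,N (d=25); attach at lengths (25/2, 25/2); label the merged cluster DN
  updated: d(BYZ,DN)=199/6, d(DN,MS)=35
iteration 5: select BYZ,MS (d=88/3); attach at lengths (32/3, 49/6); label the merged cluster BMSYZ
  updated: d(BMSYZ,DN)=339/10
iteration 6: select BMSYZ,DN (d=339/10); attach at lengths (137/60, 89/20); label the merged cluster BDMNSYZ
final tree: (((B:4,(Y:2,Z:2):2):32/3,(M:13/2,S:13/2):49/6):137/60,(D:25/2,N:25/2):89/20)
total length: 2207/30

2207/30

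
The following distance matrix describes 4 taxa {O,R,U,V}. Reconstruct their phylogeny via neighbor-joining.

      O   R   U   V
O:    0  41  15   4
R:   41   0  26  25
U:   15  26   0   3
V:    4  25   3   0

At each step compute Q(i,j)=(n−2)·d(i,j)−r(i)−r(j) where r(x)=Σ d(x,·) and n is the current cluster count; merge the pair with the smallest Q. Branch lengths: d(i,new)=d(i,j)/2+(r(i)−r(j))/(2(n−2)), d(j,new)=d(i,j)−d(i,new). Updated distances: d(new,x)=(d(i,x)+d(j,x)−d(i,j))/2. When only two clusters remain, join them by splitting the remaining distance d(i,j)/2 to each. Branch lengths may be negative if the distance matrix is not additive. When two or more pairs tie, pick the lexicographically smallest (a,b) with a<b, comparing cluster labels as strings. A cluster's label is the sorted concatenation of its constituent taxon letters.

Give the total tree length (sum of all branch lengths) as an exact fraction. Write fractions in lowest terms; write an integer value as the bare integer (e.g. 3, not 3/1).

36

1. join O+V (d=4, Q=-84) ⇒ OV; edges |O|=9, |V|=-5
  updated: d(OV,R)=31, d(OV,U)=7
2. join OV+R (d=31, Q=-64) ⇒ ORV; edges |OV|=6, |R|=25
  updated: d(ORV,U)=1
3. join ORV+U (d=1) ⇒ ORUV; edges |ORV|=1/2, |U|=1/2
final tree: (((O:9,V:-5):6,R:25):1/2,U:1/2)
total length: 36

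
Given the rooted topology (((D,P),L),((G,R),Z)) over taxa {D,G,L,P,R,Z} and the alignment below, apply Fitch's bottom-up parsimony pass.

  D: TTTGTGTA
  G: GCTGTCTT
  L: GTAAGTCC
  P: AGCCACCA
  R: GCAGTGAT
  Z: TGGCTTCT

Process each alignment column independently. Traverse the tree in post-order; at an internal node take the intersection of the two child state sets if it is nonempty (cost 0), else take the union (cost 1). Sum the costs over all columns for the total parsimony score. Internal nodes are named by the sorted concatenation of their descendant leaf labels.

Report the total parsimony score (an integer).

DP@0: {T} ∪ {A} = {A,T} (union, +1)
DLP@0: {A,T} ∪ {G} = {A,G,T} (union, +1)
GR@0: {G} ∩ {G} = {G} (intersection, +0)
GRZ@0: {G} ∪ {T} = {G,T} (union, +1)
DGLPRZ@0: {A,G,T} ∩ {G,T} = {G,T} (intersection, +0)
DP@1: {T} ∪ {G} = {G,T} (union, +1)
DLP@1: {G,T} ∩ {T} = {T} (intersection, +0)
GR@1: {C} ∩ {C} = {C} (intersection, +0)
GRZ@1: {C} ∪ {G} = {C,G} (union, +1)
DGLPRZ@1: {T} ∪ {C,G} = {C,G,T} (union, +1)
DP@2: {T} ∪ {C} = {C,T} (union, +1)
DLP@2: {C,T} ∪ {A} = {A,C,T} (union, +1)
GR@2: {T} ∪ {A} = {A,T} (union, +1)
GRZ@2: {A,T} ∪ {G} = {A,G,T} (union, +1)
DGLPRZ@2: {A,C,T} ∩ {A,G,T} = {A,T} (intersection, +0)
DP@3: {G} ∪ {C} = {C,G} (union, +1)
DLP@3: {C,G} ∪ {A} = {A,C,G} (union, +1)
GR@3: {G} ∩ {G} = {G} (intersection, +0)
GRZ@3: {G} ∪ {C} = {C,G} (union, +1)
DGLPRZ@3: {A,C,G} ∩ {C,G} = {C,G} (intersection, +0)
DP@4: {T} ∪ {A} = {A,T} (union, +1)
DLP@4: {A,T} ∪ {G} = {A,G,T} (union, +1)
GR@4: {T} ∩ {T} = {T} (intersection, +0)
GRZ@4: {T} ∩ {T} = {T} (intersection, +0)
DGLPRZ@4: {A,G,T} ∩ {T} = {T} (intersection, +0)
DP@5: {G} ∪ {C} = {C,G} (union, +1)
DLP@5: {C,G} ∪ {T} = {C,G,T} (union, +1)
GR@5: {C} ∪ {G} = {C,G} (union, +1)
GRZ@5: {C,G} ∪ {T} = {C,G,T} (union, +1)
DGLPRZ@5: {C,G,T} ∩ {C,G,T} = {C,G,T} (intersection, +0)
DP@6: {T} ∪ {C} = {C,T} (union, +1)
DLP@6: {C,T} ∩ {C} = {C} (intersection, +0)
GR@6: {T} ∪ {A} = {A,T} (union, +1)
GRZ@6: {A,T} ∪ {C} = {A,C,T} (union, +1)
DGLPRZ@6: {C} ∩ {A,C,T} = {C} (intersection, +0)
DP@7: {A} ∩ {A} = {A} (intersection, +0)
DLP@7: {A} ∪ {C} = {A,C} (union, +1)
GR@7: {T} ∩ {T} = {T} (intersection, +0)
GRZ@7: {T} ∩ {T} = {T} (intersection, +0)
DGLPRZ@7: {A,C} ∪ {T} = {A,C,T} (union, +1)
per-site changes: [3, 3, 4, 3, 2, 4, 3, 2]; total = 24

24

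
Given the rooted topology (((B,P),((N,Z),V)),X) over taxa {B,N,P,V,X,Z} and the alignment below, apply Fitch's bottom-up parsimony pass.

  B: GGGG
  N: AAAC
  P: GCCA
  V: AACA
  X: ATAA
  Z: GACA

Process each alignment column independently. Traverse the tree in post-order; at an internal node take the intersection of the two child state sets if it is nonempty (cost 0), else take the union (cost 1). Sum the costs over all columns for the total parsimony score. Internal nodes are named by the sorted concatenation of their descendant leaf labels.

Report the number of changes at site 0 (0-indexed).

[col 0] BP: children B:{G}, P:{G} ∩→ {G}; cost 0
[col 0] NZ: children N:{A}, Z:{G} ∪→ {A,G}; cost 1
[col 0] NVZ: children NZ:{A,G}, V:{A} ∩→ {A}; cost 0
[col 0] BNPVZ: children BP:{G}, NVZ:{A} ∪→ {A,G}; cost 1
[col 0] BNPVXZ: children BNPVZ:{A,G}, X:{A} ∩→ {A}; cost 0
[col 1] BP: children B:{G}, P:{C} ∪→ {C,G}; cost 1
[col 1] NZ: children N:{A}, Z:{A} ∩→ {A}; cost 0
[col 1] NVZ: children NZ:{A}, V:{A} ∩→ {A}; cost 0
[col 1] BNPVZ: children BP:{C,G}, NVZ:{A} ∪→ {A,C,G}; cost 1
[col 1] BNPVXZ: children BNPVZ:{A,C,G}, X:{T} ∪→ {A,C,G,T}; cost 1
[col 2] BP: children B:{G}, P:{C} ∪→ {C,G}; cost 1
[col 2] NZ: children N:{A}, Z:{C} ∪→ {A,C}; cost 1
[col 2] NVZ: children NZ:{A,C}, V:{C} ∩→ {C}; cost 0
[col 2] BNPVZ: children BP:{C,G}, NVZ:{C} ∩→ {C}; cost 0
[col 2] BNPVXZ: children BNPVZ:{C}, X:{A} ∪→ {A,C}; cost 1
[col 3] BP: children B:{G}, P:{A} ∪→ {A,G}; cost 1
[col 3] NZ: children N:{C}, Z:{A} ∪→ {A,C}; cost 1
[col 3] NVZ: children NZ:{A,C}, V:{A} ∩→ {A}; cost 0
[col 3] BNPVZ: children BP:{A,G}, NVZ:{A} ∩→ {A}; cost 0
[col 3] BNPVXZ: children BNPVZ:{A}, X:{A} ∩→ {A}; cost 0
per-site changes: [2, 3, 3, 2]; total = 10

2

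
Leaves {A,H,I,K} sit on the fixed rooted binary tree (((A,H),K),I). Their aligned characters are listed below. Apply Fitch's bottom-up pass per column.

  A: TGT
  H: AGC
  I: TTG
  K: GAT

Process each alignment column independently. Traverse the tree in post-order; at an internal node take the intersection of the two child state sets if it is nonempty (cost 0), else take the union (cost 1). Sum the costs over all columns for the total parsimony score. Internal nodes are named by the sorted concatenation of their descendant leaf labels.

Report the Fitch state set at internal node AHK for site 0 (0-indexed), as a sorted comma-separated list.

[col 0] AH: children A:{T}, H:{A} ∪→ {A,T}; cost 1
[col 0] AHK: children AH:{A,T}, K:{G} ∪→ {A,G,T}; cost 1
[col 0] AHIK: children AHK:{A,G,T}, I:{T} ∩→ {T}; cost 0
[col 1] AH: children A:{G}, H:{G} ∩→ {G}; cost 0
[col 1] AHK: children AH:{G}, K:{A} ∪→ {A,G}; cost 1
[col 1] AHIK: children AHK:{A,G}, I:{T} ∪→ {A,G,T}; cost 1
[col 2] AH: children A:{T}, H:{C} ∪→ {C,T}; cost 1
[col 2] AHK: children AH:{C,T}, K:{T} ∩→ {T}; cost 0
[col 2] AHIK: children AHK:{T}, I:{G} ∪→ {G,T}; cost 1
per-site changes: [2, 2, 2]; total = 6

A,G,T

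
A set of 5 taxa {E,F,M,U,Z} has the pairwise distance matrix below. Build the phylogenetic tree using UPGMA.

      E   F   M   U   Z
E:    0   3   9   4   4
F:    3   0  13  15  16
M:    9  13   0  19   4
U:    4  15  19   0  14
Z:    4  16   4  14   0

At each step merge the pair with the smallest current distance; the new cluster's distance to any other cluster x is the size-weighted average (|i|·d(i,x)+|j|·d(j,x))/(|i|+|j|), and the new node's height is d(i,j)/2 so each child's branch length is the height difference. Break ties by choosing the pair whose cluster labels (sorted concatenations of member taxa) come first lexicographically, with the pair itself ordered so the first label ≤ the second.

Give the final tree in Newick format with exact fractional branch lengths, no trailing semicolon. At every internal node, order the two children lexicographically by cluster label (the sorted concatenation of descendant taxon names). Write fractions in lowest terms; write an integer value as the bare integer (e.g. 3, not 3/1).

1. join E+F (d=3) ⇒ EF; edges |E|=3/2, |F|=3/2
  updated: d(EF,M)=11, d(EF,U)=19/2, d(EF,Z)=10
2. join M+Z (d=4) ⇒ MZ; edges |M|=2, |Z|=2
  updated: d(EF,MZ)=21/2, d(MZ,U)=33/2
3. join EF+U (d=19/2) ⇒ EFU; edges |EF|=13/4, |U|=19/4
  updated: d(EFU,MZ)=25/2
4. join EFU+MZ (d=25/2) ⇒ EFMUZ; edges |EFU|=3/2, |MZ|=17/4
final tree: (((E:3/2,F:3/2):13/4,U:19/4):3/2,(M:2,Z:2):17/4)
total length: 83/4

(((E:3/2,F:3/2):13/4,U:19/4):3/2,(M:2,Z:2):17/4)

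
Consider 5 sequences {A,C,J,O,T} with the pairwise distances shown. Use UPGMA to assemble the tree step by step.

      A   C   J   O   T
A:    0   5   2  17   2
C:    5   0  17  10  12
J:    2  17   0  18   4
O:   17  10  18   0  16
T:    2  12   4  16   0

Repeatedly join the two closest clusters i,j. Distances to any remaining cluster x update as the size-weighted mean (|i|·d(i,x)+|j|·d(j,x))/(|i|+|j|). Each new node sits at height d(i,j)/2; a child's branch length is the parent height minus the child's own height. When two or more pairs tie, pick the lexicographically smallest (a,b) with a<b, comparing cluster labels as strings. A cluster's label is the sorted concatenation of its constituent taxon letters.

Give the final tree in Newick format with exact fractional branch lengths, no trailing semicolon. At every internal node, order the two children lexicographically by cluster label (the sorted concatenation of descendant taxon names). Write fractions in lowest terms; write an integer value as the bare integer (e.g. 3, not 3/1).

(((A:1,J:1):1/2,T:3/2):67/12,(C:5,O:5):25/12)

step 1: merge (A,J) at d=2; branch lengths A→1, J→1; new cluster AJ
  updated: d(AJ,C)=11, d(AJ,O)=35/2, d(AJ,T)=3
step 2: merge (AJ,T) at d=3; branch lengths AJ→1/2, T→3/2; new cluster AJT
  updated: d(AJT,C)=34/3, d(AJT,O)=17
step 3: merge (C,O) at d=10; branch lengths C→5, O→5; new cluster CO
  updated: d(AJT,CO)=85/6
step 4: merge (AJT,CO) at d=85/6; branch lengths AJT→67/12, CO→25/12; new cluster ACJOT
final tree: (((A:1,J:1):1/2,T:3/2):67/12,(C:5,O:5):25/12)
total length: 65/3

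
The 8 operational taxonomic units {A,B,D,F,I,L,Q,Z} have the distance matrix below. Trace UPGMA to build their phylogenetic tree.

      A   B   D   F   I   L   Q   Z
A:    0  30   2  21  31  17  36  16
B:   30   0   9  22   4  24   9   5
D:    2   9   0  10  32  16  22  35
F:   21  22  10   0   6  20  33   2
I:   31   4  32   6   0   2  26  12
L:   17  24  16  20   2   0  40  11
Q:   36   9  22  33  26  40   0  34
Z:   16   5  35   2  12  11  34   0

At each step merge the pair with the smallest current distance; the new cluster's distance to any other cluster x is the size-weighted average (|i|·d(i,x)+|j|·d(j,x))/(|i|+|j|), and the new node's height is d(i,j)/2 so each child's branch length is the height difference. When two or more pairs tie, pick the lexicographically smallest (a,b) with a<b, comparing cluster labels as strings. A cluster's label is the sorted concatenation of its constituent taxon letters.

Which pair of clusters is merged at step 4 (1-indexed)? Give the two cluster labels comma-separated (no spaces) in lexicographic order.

B,Q

1. join A+D (d=2) ⇒ AD; edges |A|=1, |D|=1
  updated: d(AD,B)=39/2, d(AD,F)=31/2, d(AD,I)=63/2, d(AD,L)=33/2, d(AD,Q)=29, d(AD,Z)=51/2
2. join F+Z (d=2) ⇒ FZ; edges |F|=1, |Z|=1
  updated: d(AD,FZ)=41/2, d(B,FZ)=27/2, d(FZ,I)=9, d(FZ,L)=31/2, d(FZ,Q)=67/2
3. join I+L (d=2) ⇒ IL; edges |I|=1, |L|=1
  updated: d(AD,IL)=24, d(B,IL)=14, d(FZ,IL)=49/4, d(IL,Q)=33
4. join B+Q (d=9) ⇒ BQ; edges |B|=9/2, |Q|=9/2
  updated: d(AD,BQ)=97/4, d(BQ,FZ)=47/2, d(BQ,IL)=47/2
5. join FZ+IL (d=49/4) ⇒ FILZ; edges |FZ|=41/8, |IL|=41/8
  updated: d(AD,FILZ)=89/4, d(BQ,FILZ)=47/2
6. join AD+FILZ (d=89/4) ⇒ ADFILZ; edges |AD|=81/8, |FILZ|=5
  updated: d(ADFILZ,BQ)=95/4
7. join ADFILZ+BQ (d=95/4) ⇒ ABDFILQZ; edges |ADFILZ|=3/4, |BQ|=59/8
final tree: (((A:1,D:1):81/8,((F:1,Z:1):41/8,(I:1,L:1):41/8):5):3/4,(B:9/2,Q:9/2):59/8)
total length: 97/2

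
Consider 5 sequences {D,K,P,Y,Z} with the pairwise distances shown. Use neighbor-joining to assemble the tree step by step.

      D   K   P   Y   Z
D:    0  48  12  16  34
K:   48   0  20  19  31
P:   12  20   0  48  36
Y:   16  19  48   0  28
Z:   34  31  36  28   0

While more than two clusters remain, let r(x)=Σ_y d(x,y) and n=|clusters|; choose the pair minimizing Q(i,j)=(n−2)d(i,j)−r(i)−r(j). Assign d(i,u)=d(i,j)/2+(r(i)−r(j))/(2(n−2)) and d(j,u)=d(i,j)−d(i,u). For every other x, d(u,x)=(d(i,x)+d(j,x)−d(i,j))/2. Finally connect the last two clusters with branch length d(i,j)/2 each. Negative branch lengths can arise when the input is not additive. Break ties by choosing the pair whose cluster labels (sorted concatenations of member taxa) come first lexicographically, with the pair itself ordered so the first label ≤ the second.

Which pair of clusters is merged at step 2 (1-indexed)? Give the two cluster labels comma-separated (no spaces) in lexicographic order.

step 1: merge (D,P) at d=12, Q=-190; branch lengths D→5, P→7; new cluster DP
  updated: d(DP,K)=28, d(DP,Y)=26, d(DP,Z)=29
step 2: merge (DP,Z) at d=29, Q=-113; branch lengths DP→53/4, Z→63/4; new cluster DPZ
  updated: d(DPZ,K)=15, d(DPZ,Y)=25/2
step 3: merge (DPZ,K) at d=15, Q=-93/2; branch lengths DPZ→17/4, K→43/4; new cluster DKPZ
  updated: d(DKPZ,Y)=33/4
step 4: merge (DKPZ,Y) at d=33/4; branch lengths DKPZ→33/8, Y→33/8; new cluster DKPYZ
final tree: ((((D:5,P:7):53/4,Z:63/4):17/4,K:43/4):33/8,Y:33/8)
total length: 257/4

DP,Z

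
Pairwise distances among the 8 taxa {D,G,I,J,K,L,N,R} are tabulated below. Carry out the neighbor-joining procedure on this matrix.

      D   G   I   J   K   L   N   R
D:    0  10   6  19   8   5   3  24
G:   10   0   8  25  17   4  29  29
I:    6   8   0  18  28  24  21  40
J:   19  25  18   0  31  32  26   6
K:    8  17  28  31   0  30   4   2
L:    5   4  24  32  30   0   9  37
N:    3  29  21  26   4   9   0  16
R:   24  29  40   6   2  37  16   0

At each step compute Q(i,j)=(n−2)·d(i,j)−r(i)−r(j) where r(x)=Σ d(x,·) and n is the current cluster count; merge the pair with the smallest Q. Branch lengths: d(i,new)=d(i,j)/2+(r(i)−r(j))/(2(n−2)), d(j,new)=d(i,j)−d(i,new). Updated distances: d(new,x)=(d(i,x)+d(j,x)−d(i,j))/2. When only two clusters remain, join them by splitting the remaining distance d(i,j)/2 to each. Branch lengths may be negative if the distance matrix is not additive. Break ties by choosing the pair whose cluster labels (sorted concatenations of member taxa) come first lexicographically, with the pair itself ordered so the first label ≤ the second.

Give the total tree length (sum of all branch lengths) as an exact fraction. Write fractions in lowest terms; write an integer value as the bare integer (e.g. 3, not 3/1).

step 1: merge (J,R) at d=6, Q=-275; branch lengths J→13/4, R→11/4; new cluster JR
  updated: d(D,JR)=37/2, d(G,JR)=24, d(I,JR)=26, d(JR,K)=27/2, d(JR,L)=63/2, d(JR,N)=18
step 2: merge (G,L) at d=4, Q=-351/2; branch lengths G→17/20, L→63/20; new cluster GL
  updated: d(D,GL)=11/2, d(GL,I)=14, d(GL,JR)=103/4, d(GL,K)=43/2, d(GL,N)=17
step 3: merge (GL,I) at d=14, Q=-491/4; branch lengths GL→179/32, I→269/32; new cluster GIL
  updated: d(D,GIL)=-5/4, d(GIL,JR)=151/8, d(GIL,K)=71/4, d(GIL,N)=12
step 4: merge (D,GIL) at d=-5/4, Q=-635/8; branch lengths D→-61/16, GIL→41/16; new cluster DGIL
  updated: d(DGIL,JR)=309/16, d(DGIL,K)=27/2, d(DGIL,N)=65/8
step 5: merge (DGIL,N) at d=65/8, Q=-877/16; branch lengths DGIL→433/64, N→87/64; new cluster DGILN
  updated: d(DGILN,JR)=467/32, d(DGILN,K)=75/16
step 6: merge (DGILN,JR) at d=467/32, Q=-1049/32; branch lengths DGILN→185/64, JR→749/64; new cluster DGIJLNR
  updated: d(DGIJLNR,K)=115/64
step 7: merge (DGIJLNR,K) at d=115/64; branch lengths DGIJLNR→115/128, K→115/128; new cluster DGIJKLNR
final tree: ((((D:-61/16,((G:17/20,L:63/20):179/32,I:269/32):41/16):433/64,N:87/64):185/64,(J:13/4,R:11/4):749/64):115/128,K:115/128)
total length: 3025/64

3025/64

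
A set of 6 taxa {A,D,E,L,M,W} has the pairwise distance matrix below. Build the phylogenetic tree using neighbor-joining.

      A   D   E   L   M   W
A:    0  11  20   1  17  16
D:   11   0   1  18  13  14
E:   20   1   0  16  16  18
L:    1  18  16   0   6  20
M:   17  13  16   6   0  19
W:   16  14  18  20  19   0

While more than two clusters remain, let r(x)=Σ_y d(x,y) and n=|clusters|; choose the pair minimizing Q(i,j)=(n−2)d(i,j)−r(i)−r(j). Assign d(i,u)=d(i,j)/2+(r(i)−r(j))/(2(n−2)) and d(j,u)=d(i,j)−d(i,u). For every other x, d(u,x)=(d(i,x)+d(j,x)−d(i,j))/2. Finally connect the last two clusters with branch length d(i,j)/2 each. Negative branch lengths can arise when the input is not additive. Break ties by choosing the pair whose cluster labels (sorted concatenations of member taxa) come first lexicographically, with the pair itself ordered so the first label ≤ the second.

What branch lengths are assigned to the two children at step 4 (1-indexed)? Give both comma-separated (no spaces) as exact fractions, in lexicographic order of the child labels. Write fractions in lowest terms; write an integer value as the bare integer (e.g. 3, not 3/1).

iteration 1: select D,E (d=1, Q=-124); attach at lengths (-5/4, 9/4); label the merged cluster DE
  updated: d(A,DE)=15, d(DE,L)=33/2, d(DE,M)=14, d(DE,W)=31/2
iteration 2: select A,L (d=1, Q=-179/2); attach at lengths (17/12, -5/12); label the merged cluster AL
  updated: d(AL,DE)=61/4, d(AL,M)=11, d(AL,W)=35/2
iteration 3: select AL,M (d=11, Q=-263/4); attach at lengths (87/16, 89/16); label the merged cluster ALM
  updated: d(ALM,DE)=73/8, d(ALM,W)=51/4
iteration 4: select ALM,DE (d=73/8, Q=-299/8); attach at lengths (51/16, 95/16); label the merged cluster ADELM
  updated: d(ADELM,W)=153/16
iteration 5: select ADELM,W (d=153/16); attach at lengths (153/32, 153/32); label the merged cluster ADELMW
final tree: ((((A:17/12,L:-5/12):87/16,M:89/16):51/16,(D:-5/4,E:9/4):95/16):153/32,W:153/32)
total length: 507/16

51/16,95/16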